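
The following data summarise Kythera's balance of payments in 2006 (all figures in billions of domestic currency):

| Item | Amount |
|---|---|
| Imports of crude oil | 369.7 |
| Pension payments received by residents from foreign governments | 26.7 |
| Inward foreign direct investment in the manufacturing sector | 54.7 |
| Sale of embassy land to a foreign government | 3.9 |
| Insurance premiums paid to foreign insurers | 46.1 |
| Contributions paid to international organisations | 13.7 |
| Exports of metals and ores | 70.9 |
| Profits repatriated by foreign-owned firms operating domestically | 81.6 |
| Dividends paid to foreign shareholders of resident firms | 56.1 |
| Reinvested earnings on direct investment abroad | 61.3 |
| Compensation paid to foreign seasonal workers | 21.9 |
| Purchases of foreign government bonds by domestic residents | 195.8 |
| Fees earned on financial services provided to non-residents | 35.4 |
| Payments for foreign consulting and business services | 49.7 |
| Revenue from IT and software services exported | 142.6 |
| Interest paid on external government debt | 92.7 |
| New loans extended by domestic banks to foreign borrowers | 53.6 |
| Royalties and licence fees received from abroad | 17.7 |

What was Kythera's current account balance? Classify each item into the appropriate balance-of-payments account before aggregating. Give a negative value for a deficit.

Goods: 70.9 - 369.7 = -298.8
Services: -49.7 + 142.6 + 17.7 - 46.1 + 35.4 = 99.9
Primary income: 61.3 - 81.6 - 21.9 - 92.7 - 56.1 = -191.0
Secondary income: 26.7 - 13.7 = 13.0
Current account = (-298.8) + 99.9 + (-191.0) + 13.0 = -376.9
(Excluded from the current account — financial account: inward foreign direct investment in the manufacturing sector 54.7, purchases of foreign government bonds by domestic residents 195.8, new loans extended by domestic banks to foreign borrowers 53.6; capital account: sale of embassy land to a foreign government 3.9.)

-376.9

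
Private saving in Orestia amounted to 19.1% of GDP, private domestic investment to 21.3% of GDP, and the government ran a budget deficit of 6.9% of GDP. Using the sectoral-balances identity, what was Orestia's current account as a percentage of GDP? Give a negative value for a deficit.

-9.1

By the sectoral-balances identity, CA = (S_private - I) + (T - G).
Private balance = 19.1 - 21.3 = -2.2
Government balance (T - G) = -6.9
CA = -2.2 + (-6.9) = -9.1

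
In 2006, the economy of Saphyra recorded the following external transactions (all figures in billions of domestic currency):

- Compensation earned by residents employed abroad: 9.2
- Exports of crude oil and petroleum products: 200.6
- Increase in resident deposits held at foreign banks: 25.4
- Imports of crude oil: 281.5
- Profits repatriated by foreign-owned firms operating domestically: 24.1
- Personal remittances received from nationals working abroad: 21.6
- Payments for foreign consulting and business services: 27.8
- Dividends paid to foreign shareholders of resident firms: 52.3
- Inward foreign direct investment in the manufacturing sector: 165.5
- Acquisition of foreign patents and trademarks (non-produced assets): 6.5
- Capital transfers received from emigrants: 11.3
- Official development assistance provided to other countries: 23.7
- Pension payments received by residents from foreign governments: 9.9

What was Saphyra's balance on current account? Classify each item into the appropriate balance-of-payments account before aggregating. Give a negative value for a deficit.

Goods: -281.5 + 200.6 = -80.9
Services: -27.8
Primary income: 9.2 - 24.1 - 52.3 = -67.2
Secondary income: 21.6 - 23.7 + 9.9 = 7.8
Current account = (-80.9) + (-27.8) + (-67.2) + 7.8 = -168.1
(Excluded from the current account — financial account: increase in resident deposits held at foreign banks 25.4, inward foreign direct investment in the manufacturing sector 165.5; capital account: acquisition of foreign patents and trademarks (non-produced assets) 6.5, capital transfers received from emigrants 11.3.)

-168.1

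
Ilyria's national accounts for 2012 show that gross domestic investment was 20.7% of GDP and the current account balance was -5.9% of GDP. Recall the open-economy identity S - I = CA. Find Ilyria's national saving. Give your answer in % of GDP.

S - I = CA (net lending to the rest of the world).
S = I + CA = 20.7 + (-5.9) = 14.8

14.8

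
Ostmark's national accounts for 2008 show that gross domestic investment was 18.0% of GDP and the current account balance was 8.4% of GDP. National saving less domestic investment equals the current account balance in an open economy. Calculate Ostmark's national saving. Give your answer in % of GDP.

S = I + CA = 18.0 + 8.4 = 26.4

26.4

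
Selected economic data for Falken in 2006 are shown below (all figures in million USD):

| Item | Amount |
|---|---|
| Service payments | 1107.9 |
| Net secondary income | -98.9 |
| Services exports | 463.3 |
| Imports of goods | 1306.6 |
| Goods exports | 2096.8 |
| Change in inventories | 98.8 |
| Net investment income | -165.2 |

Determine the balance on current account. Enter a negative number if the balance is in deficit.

-118.5

Goods balance = 2096.8 - 1306.6 = 790.2
Services balance = 463.3 - 1107.9 = -644.6
Trade balance (goods + services) = 790.2 + (-644.6) = 145.6
Net primary income = -165.2
Net secondary income = -98.9
Current account = 145.6 + (-165.2) + (-98.9) = -118.5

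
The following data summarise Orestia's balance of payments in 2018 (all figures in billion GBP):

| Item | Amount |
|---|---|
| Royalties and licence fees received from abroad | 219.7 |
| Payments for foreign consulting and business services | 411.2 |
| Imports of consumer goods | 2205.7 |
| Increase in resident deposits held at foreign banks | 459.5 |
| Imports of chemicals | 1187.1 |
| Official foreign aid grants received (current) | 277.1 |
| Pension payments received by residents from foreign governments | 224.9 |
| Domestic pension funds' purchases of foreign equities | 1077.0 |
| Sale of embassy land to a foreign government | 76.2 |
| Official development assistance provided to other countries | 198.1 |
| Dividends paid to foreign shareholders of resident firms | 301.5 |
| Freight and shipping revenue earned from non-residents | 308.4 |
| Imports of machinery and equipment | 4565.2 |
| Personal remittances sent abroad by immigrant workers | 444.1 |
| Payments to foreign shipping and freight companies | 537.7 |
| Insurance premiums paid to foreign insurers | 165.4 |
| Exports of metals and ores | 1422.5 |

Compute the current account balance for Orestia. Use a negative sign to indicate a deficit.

-7563.4

Goods: -2205.7 - 1187.1 + 1422.5 - 4565.2 = -6535.5
Services: 308.4 - 165.4 - 411.2 + 219.7 - 537.7 = -586.2
Primary income: -301.5
Secondary income: 277.1 + 224.9 - 444.1 - 198.1 = -140.2
Current account = (-6535.5) + (-586.2) + (-301.5) + (-140.2) = -7563.4
(Excluded from the current account — financial account: increase in resident deposits held at foreign banks 459.5, domestic pension funds' purchases of foreign equities 1077.0; capital account: sale of embassy land to a foreign government 76.2.)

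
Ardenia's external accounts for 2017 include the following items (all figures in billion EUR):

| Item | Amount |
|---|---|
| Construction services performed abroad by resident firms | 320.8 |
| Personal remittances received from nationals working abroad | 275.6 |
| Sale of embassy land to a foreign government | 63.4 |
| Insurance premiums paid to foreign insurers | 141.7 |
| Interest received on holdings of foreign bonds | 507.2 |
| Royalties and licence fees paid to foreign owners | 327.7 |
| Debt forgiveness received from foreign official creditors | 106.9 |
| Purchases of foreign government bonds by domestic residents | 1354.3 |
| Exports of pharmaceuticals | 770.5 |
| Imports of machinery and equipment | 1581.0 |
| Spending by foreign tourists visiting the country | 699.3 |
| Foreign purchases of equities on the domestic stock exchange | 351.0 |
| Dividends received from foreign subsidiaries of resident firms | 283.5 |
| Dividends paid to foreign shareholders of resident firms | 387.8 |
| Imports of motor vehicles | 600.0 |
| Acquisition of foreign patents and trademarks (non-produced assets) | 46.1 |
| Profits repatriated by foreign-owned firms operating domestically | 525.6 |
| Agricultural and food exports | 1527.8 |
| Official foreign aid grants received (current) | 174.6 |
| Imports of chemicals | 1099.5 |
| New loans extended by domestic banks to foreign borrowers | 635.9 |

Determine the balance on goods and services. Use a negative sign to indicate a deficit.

Goods: -1099.5 - 1581.0 + 770.5 + 1527.8 - 600.0 = -982.2
Services: -327.7 - 141.7 + 320.8 + 699.3 = 550.7
Trade balance = -982.2 + 550.7 = -431.5
(Excluded from the trade balance — secondary income: personal remittances received from nationals working abroad 275.6, official foreign aid grants received (current) 174.6; capital account: sale of embassy land to a foreign government 63.4, debt forgiveness received from foreign official creditors 106.9, acquisition of foreign patents and trademarks (non-produced assets) 46.1; primary income: interest received on holdings of foreign bonds 507.2, dividends received from foreign subsidiaries of resident firms 283.5, dividends paid to foreign shareholders of resident firms 387.8, profits repatriated by foreign-owned firms operating domestically 525.6; financial account: purchases of foreign government bonds by domestic residents 1354.3, foreign purchases of equities on the domestic stock exchange 351.0, new loans extended by domestic banks to foreign borrowers 635.9.)

-431.5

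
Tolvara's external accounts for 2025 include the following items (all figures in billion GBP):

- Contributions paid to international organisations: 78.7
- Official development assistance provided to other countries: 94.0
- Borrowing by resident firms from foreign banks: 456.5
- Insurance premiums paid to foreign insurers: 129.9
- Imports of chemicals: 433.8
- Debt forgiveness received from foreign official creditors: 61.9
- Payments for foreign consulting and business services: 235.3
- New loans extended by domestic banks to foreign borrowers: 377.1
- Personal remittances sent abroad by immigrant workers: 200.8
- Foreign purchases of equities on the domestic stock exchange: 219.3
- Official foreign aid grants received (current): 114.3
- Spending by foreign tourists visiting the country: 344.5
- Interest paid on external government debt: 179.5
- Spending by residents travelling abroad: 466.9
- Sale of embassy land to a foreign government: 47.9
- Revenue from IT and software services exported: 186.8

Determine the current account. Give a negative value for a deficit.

-1173.3

Goods: -433.8
Services: -466.9 - 129.9 + 344.5 - 235.3 + 186.8 = -300.8
Primary income: -179.5
Secondary income: -78.7 + 114.3 - 94.0 - 200.8 = -259.2
Current account = (-433.8) + (-300.8) + (-179.5) + (-259.2) = -1173.3
(Excluded from the current account — financial account: borrowing by resident firms from foreign banks 456.5, new loans extended by domestic banks to foreign borrowers 377.1, foreign purchases of equities on the domestic stock exchange 219.3; capital account: debt forgiveness received from foreign official creditors 61.9, sale of embassy land to a foreign government 47.9.)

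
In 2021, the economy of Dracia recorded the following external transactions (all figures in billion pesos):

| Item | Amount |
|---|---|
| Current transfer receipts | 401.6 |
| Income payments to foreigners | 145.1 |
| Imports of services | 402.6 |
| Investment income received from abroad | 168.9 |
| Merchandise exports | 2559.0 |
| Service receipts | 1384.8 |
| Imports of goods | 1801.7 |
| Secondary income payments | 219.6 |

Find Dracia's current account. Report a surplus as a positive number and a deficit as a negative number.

Goods balance = 2559.0 - 1801.7 = 757.3
Services balance = 1384.8 - 402.6 = 982.2
Trade balance (goods + services) = 757.3 + 982.2 = 1739.5
Net primary income = 168.9 - 145.1 = 23.8
Net secondary income = 401.6 - 219.6 = 182.0
Current account = 1739.5 + 23.8 + 182.0 = 1945.3

1945.3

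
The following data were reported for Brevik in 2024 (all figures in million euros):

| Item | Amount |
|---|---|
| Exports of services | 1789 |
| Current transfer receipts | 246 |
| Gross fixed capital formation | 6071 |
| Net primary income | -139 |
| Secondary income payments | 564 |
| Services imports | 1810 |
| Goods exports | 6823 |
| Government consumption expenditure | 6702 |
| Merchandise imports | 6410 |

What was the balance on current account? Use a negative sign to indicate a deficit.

Goods balance = 6823 - 6410 = 413
Services balance = 1789 - 1810 = -21
Trade balance (goods + services) = 413 + (-21) = 392
Net primary income = -139
Net secondary income = 246 - 564 = -318
Current account = 392 + (-139) + (-318) = -65

-65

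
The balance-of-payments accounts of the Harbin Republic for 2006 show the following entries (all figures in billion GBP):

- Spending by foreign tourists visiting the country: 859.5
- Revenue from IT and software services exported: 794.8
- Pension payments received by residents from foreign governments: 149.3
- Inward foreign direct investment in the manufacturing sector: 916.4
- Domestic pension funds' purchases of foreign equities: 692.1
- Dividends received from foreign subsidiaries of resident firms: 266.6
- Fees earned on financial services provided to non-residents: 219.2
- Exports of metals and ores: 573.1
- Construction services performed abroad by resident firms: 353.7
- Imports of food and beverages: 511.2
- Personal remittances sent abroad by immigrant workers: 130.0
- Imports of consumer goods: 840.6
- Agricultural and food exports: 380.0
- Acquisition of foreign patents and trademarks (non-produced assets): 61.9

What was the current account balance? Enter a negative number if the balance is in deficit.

2114.4

Goods: -840.6 + 573.1 + 380.0 - 511.2 = -398.7
Services: 353.7 + 219.2 + 794.8 + 859.5 = 2227.2
Primary income: 266.6
Secondary income: -130.0 + 149.3 = 19.3
Current account = (-398.7) + 2227.2 + 266.6 + 19.3 = 2114.4
(Excluded from the current account — financial account: inward foreign direct investment in the manufacturing sector 916.4, domestic pension funds' purchases of foreign equities 692.1; capital account: acquisition of foreign patents and trademarks (non-produced assets) 61.9.)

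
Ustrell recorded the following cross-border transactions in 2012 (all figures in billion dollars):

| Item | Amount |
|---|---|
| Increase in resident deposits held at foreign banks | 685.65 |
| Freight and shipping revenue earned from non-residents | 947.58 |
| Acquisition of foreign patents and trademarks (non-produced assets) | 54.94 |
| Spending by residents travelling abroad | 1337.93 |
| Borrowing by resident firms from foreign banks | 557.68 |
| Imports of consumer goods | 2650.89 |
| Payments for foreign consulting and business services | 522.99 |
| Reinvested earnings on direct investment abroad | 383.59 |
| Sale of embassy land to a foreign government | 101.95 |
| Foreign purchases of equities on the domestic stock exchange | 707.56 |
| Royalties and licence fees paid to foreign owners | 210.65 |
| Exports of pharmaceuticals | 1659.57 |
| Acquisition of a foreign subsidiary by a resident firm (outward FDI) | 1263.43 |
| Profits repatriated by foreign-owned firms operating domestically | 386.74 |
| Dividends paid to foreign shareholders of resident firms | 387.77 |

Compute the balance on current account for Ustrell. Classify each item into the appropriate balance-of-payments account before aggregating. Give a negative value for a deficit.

-2506.23

Goods: -2650.89 + 1659.57 = -991.32
Services: -1337.93 + 947.58 - 522.99 - 210.65 = -1123.99
Primary income: -387.77 + 383.59 - 386.74 = -390.92
Current account = (-991.32) + (-1123.99) + (-390.92) = -2506.23
(Excluded from the current account — financial account: increase in resident deposits held at foreign banks 685.65, borrowing by resident firms from foreign banks 557.68, foreign purchases of equities on the domestic stock exchange 707.56, acquisition of a foreign subsidiary by a resident firm (outward FDI) 1263.43; capital account: acquisition of foreign patents and trademarks (non-produced assets) 54.94, sale of embassy land to a foreign government 101.95.)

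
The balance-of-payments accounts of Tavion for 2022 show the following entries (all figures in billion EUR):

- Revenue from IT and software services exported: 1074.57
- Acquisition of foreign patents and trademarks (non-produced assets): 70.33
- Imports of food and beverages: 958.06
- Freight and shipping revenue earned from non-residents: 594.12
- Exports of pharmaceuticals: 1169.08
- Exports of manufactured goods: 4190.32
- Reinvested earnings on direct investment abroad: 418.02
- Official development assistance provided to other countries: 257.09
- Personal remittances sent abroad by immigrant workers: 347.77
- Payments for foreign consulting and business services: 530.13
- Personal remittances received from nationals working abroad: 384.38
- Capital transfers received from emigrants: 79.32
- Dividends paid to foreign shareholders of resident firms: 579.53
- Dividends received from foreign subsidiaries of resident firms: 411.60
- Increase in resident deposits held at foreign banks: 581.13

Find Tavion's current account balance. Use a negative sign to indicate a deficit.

5569.51

Goods: 4190.32 + 1169.08 - 958.06 = 4401.34
Services: 594.12 + 1074.57 - 530.13 = 1138.56
Primary income: -579.53 + 418.02 + 411.60 = 250.09
Secondary income: -347.77 - 257.09 + 384.38 = -220.48
Current account = 4401.34 + 1138.56 + 250.09 + (-220.48) = 5569.51
(Excluded from the current account — capital account: acquisition of foreign patents and trademarks (non-produced assets) 70.33, capital transfers received from emigrants 79.32; financial account: increase in resident deposits held at foreign banks 581.13.)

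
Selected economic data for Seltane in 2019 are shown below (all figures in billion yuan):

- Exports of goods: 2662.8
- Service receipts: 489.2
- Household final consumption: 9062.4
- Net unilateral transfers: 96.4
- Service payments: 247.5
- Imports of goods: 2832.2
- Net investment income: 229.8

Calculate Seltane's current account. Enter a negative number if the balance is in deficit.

Goods balance = 2662.8 - 2832.2 = -169.4
Services balance = 489.2 - 247.5 = 241.7
Trade balance (goods + services) = -169.4 + 241.7 = 72.3
Net primary income = 229.8
Net secondary income = 96.4
Current account = 72.3 + 229.8 + 96.4 = 398.5

398.5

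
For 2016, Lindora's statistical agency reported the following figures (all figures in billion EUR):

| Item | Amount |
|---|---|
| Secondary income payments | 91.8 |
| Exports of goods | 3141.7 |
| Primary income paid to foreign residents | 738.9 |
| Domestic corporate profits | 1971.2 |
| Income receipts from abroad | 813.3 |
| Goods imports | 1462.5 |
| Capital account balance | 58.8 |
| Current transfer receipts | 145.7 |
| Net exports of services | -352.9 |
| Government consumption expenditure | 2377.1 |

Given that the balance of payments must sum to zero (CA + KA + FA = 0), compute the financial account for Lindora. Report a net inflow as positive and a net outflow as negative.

-1513.4

Goods balance = 3141.7 - 1462.5 = 1679.2
Services balance = -352.9
Trade balance (goods + services) = 1679.2 + (-352.9) = 1326.3
Net primary income = 813.3 - 738.9 = 74.4
Net secondary income = 145.7 - 91.8 = 53.9
Current account = 1326.3 + 74.4 + 53.9 = 1454.6
Financial account = -(1454.6 + 58.8) = -1513.4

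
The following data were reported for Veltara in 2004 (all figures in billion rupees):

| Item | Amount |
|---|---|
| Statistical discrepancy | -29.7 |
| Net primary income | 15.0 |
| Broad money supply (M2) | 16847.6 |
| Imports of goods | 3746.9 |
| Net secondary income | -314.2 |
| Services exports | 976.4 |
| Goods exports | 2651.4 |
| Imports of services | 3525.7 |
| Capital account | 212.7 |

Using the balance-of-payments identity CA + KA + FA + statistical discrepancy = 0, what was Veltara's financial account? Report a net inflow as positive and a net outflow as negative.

Goods balance = 2651.4 - 3746.9 = -1095.5
Services balance = 976.4 - 3525.7 = -2549.3
Trade balance (goods + services) = -1095.5 + (-2549.3) = -3644.8
Net primary income = 15.0
Net secondary income = -314.2
Current account = -3644.8 + 15.0 + (-314.2) = -3944.0
Financial account = -(-3944.0 + 212.7 + (-29.7)) = 3761.0

3761.0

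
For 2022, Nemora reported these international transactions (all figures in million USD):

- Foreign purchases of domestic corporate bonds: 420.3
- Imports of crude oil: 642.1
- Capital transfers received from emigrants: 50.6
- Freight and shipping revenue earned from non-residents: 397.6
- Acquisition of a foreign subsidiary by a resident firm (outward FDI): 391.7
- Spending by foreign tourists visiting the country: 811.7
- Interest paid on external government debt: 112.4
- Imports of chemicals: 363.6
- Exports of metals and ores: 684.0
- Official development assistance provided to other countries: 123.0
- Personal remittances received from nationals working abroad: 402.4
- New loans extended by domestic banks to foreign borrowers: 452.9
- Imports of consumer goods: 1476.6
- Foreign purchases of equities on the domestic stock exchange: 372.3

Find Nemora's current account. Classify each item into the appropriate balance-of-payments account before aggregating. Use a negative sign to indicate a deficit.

-422.0

Goods: 684.0 - 363.6 - 1476.6 - 642.1 = -1798.3
Services: 811.7 + 397.6 = 1209.3
Primary income: -112.4
Secondary income: -123.0 + 402.4 = 279.4
Current account = (-1798.3) + 1209.3 + (-112.4) + 279.4 = -422.0
(Excluded from the current account — financial account: foreign purchases of domestic corporate bonds 420.3, acquisition of a foreign subsidiary by a resident firm (outward FDI) 391.7, new loans extended by domestic banks to foreign borrowers 452.9, foreign purchases of equities on the domestic stock exchange 372.3; capital account: capital transfers received from emigrants 50.6.)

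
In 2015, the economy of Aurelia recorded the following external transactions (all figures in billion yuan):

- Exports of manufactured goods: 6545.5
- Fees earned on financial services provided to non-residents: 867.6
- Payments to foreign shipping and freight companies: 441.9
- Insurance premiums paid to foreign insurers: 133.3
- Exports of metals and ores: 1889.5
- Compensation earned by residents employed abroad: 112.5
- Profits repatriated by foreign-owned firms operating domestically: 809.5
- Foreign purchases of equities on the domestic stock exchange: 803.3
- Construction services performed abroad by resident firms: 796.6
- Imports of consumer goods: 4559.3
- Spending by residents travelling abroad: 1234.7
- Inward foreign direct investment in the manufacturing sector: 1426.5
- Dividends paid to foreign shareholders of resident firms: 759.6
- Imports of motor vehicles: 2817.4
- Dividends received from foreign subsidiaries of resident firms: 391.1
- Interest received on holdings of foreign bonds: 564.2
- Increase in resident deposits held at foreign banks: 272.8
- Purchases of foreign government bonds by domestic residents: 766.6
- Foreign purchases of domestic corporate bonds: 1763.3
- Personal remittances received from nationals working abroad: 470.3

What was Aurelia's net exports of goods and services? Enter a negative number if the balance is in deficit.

912.6

Goods: 6545.5 + 1889.5 - 4559.3 - 2817.4 = 1058.3
Services: 867.6 - 441.9 - 1234.7 + 796.6 - 133.3 = -145.7
Trade balance = 1058.3 + (-145.7) = 912.6
(Excluded from the trade balance — primary income: compensation earned by residents employed abroad 112.5, profits repatriated by foreign-owned firms operating domestically 809.5, dividends paid to foreign shareholders of resident firms 759.6, dividends received from foreign subsidiaries of resident firms 391.1, interest received on holdings of foreign bonds 564.2; financial account: foreign purchases of equities on the domestic stock exchange 803.3, inward foreign direct investment in the manufacturing sector 1426.5, increase in resident deposits held at foreign banks 272.8, purchases of foreign government bonds by domestic residents 766.6, foreign purchases of domestic corporate bonds 1763.3; secondary income: personal remittances received from nationals working abroad 470.3.)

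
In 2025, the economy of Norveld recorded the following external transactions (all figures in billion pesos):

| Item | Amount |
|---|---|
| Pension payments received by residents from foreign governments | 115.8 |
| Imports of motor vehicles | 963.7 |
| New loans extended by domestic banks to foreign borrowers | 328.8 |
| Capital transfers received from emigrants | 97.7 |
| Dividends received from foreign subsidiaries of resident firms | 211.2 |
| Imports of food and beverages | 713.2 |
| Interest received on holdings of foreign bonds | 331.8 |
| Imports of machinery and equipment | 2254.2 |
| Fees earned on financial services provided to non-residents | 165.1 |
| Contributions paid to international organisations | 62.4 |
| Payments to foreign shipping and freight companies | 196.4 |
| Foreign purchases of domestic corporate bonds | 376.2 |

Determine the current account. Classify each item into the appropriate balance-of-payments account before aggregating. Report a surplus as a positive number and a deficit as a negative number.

Goods: -2254.2 - 713.2 - 963.7 = -3931.1
Services: 165.1 - 196.4 = -31.3
Primary income: 331.8 + 211.2 = 543.0
Secondary income: 115.8 - 62.4 = 53.4
Current account = (-3931.1) + (-31.3) + 543.0 + 53.4 = -3366.0
(Excluded from the current account — financial account: new loans extended by domestic banks to foreign borrowers 328.8, foreign purchases of domestic corporate bonds 376.2; capital account: capital transfers received from emigrants 97.7.)

-3366.0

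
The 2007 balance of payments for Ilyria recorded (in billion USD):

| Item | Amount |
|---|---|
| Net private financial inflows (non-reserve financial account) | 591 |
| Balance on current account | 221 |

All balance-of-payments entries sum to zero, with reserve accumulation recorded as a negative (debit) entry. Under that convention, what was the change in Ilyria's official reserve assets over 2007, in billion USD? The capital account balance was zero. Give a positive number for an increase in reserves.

812

Official reserve transactions balance = -(221 + 591) = -812
An accumulation of reserves is recorded as a debit (negative entry), so the change in the stock of reserves is the negative of that balance.
Change in official reserves = -(-812) = 812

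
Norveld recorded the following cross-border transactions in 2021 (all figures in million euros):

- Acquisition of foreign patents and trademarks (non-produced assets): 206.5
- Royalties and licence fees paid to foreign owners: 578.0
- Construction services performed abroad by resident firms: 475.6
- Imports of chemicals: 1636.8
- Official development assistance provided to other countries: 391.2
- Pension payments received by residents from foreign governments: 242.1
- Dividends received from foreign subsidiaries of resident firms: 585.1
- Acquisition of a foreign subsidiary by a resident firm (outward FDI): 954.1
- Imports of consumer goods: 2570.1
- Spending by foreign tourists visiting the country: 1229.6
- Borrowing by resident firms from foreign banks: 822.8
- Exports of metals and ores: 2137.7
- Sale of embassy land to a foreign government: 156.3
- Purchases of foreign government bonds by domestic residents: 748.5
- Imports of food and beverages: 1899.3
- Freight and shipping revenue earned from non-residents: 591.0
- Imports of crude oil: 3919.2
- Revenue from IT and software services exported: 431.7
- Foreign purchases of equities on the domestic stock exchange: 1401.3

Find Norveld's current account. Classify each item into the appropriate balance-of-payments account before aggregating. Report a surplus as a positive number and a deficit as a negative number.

Goods: -2570.1 - 3919.2 + 2137.7 - 1899.3 - 1636.8 = -7887.7
Services: 591.0 - 578.0 + 431.7 + 1229.6 + 475.6 = 2149.9
Primary income: 585.1
Secondary income: 242.1 - 391.2 = -149.1
Current account = (-7887.7) + 2149.9 + 585.1 + (-149.1) = -5301.8
(Excluded from the current account — capital account: acquisition of foreign patents and trademarks (non-produced assets) 206.5, sale of embassy land to a foreign government 156.3; financial account: acquisition of a foreign subsidiary by a resident firm (outward FDI) 954.1, borrowing by resident firms from foreign banks 822.8, purchases of foreign government bonds by domestic residents 748.5, foreign purchases of equities on the domestic stock exchange 1401.3.)

-5301.8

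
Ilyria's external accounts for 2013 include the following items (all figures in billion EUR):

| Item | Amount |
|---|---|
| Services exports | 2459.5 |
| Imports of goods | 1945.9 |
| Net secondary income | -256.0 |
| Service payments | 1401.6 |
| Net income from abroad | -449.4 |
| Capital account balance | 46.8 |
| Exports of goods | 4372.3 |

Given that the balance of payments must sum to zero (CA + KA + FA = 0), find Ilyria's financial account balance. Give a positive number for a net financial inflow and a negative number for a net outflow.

-2825.7

Goods balance = 4372.3 - 1945.9 = 2426.4
Services balance = 2459.5 - 1401.6 = 1057.9
Trade balance (goods + services) = 2426.4 + 1057.9 = 3484.3
Net primary income = -449.4
Net secondary income = -256.0
Current account = 3484.3 + (-449.4) + (-256.0) = 2778.9
Financial account = -(2778.9 + 46.8) = -2825.7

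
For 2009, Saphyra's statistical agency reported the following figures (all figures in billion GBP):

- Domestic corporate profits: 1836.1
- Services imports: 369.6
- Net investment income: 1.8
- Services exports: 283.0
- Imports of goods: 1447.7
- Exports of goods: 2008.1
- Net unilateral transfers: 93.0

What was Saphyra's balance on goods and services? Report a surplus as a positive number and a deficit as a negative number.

473.8

Goods balance = 2008.1 - 1447.7 = 560.4
Services balance = 283.0 - 369.6 = -86.6
Trade balance (goods + services) = 560.4 + (-86.6) = 473.8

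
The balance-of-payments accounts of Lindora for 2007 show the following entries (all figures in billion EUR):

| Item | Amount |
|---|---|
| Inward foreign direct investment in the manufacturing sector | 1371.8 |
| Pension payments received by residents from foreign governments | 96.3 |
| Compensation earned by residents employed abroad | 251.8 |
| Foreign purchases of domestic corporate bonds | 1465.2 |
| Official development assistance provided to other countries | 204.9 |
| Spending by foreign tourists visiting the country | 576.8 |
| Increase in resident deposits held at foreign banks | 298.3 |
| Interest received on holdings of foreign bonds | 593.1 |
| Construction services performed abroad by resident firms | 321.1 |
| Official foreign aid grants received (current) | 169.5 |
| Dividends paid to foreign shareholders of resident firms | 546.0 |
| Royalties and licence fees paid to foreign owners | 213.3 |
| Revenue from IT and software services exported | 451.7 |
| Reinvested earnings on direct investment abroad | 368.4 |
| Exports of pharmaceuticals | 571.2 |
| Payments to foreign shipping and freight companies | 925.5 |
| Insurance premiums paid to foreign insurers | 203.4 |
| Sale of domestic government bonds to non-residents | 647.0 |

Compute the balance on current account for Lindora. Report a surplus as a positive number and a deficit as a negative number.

1306.8

Goods: 571.2
Services: -213.3 + 321.1 - 925.5 + 451.7 - 203.4 + 576.8 = 7.4
Primary income: 368.4 + 593.1 - 546.0 + 251.8 = 667.3
Secondary income: 169.5 - 204.9 + 96.3 = 60.9
Current account = 571.2 + 7.4 + 667.3 + 60.9 = 1306.8
(Excluded from the current account — financial account: inward foreign direct investment in the manufacturing sector 1371.8, foreign purchases of domestic corporate bonds 1465.2, increase in resident deposits held at foreign banks 298.3, sale of domestic government bonds to non-residents 647.0.)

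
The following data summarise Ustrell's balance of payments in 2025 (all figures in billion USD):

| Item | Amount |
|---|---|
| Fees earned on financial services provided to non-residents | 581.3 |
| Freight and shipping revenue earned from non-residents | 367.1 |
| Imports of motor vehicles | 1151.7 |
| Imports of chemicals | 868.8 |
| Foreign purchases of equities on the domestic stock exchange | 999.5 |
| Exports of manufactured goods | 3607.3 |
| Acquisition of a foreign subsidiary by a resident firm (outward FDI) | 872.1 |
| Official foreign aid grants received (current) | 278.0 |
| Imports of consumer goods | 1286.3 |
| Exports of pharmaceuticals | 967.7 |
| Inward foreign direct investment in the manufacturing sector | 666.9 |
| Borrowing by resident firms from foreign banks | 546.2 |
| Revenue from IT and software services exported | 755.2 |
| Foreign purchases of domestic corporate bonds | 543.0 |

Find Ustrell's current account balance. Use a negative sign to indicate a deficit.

3249.8

Goods: -868.8 - 1286.3 + 3607.3 - 1151.7 + 967.7 = 1268.2
Services: 755.2 + 581.3 + 367.1 = 1703.6
Secondary income: 278.0
Current account = 1268.2 + 1703.6 + 278.0 = 3249.8
(Excluded from the current account — financial account: foreign purchases of equities on the domestic stock exchange 999.5, acquisition of a foreign subsidiary by a resident firm (outward FDI) 872.1, inward foreign direct investment in the manufacturing sector 666.9, borrowing by resident firms from foreign banks 546.2, foreign purchases of domestic corporate bonds 543.0.)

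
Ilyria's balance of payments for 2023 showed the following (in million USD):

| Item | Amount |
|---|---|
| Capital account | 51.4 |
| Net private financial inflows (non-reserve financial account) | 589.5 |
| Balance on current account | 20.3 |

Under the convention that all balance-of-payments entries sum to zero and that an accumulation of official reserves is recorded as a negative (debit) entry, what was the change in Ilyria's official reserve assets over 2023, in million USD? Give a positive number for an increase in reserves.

Official reserve transactions balance = -(20.3 + 51.4 + 589.5) = -661.2
An accumulation of reserves is recorded as a debit (negative entry), so the change in the stock of reserves is the negative of that balance.
Change in official reserves = -(-661.2) = 661.2

661.2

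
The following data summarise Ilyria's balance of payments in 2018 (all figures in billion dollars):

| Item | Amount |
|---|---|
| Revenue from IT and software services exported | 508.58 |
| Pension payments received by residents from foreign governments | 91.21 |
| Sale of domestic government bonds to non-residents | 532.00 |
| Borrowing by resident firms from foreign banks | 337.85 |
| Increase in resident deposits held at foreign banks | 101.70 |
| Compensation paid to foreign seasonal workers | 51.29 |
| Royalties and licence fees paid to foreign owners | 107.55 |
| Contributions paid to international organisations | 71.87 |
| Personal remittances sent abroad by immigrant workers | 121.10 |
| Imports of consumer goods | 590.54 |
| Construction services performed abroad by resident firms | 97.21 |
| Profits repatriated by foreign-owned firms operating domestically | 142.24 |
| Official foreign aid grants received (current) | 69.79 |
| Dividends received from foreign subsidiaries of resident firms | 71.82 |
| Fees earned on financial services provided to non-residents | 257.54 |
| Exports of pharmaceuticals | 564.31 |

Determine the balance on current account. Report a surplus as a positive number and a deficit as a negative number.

575.87

Goods: -590.54 + 564.31 = -26.23
Services: 97.21 - 107.55 + 508.58 + 257.54 = 755.78
Primary income: -51.29 + 71.82 - 142.24 = -121.71
Secondary income: 69.79 - 71.87 - 121.10 + 91.21 = -31.97
Current account = (-26.23) + 755.78 + (-121.71) + (-31.97) = 575.87
(Excluded from the current account — financial account: sale of domestic government bonds to non-residents 532.00, borrowing by resident firms from foreign banks 337.85, increase in resident deposits held at foreign banks 101.70.)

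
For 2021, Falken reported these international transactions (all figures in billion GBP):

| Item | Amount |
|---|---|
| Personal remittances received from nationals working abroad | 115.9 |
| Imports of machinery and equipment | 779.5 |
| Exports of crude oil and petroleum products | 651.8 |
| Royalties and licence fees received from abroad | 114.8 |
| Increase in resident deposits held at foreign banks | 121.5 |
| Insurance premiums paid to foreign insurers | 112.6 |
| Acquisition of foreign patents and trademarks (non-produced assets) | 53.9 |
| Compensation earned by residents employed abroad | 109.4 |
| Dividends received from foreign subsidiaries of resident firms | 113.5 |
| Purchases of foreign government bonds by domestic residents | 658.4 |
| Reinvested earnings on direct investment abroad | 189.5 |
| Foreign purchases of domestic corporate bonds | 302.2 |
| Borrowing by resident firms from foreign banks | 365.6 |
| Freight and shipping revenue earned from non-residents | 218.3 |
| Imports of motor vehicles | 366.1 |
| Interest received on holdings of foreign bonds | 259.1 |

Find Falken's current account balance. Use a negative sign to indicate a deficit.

514.1

Goods: -366.1 + 651.8 - 779.5 = -493.8
Services: 218.3 + 114.8 - 112.6 = 220.5
Primary income: 113.5 + 189.5 + 259.1 + 109.4 = 671.5
Secondary income: 115.9
Current account = (-493.8) + 220.5 + 671.5 + 115.9 = 514.1
(Excluded from the current account — financial account: increase in resident deposits held at foreign banks 121.5, purchases of foreign government bonds by domestic residents 658.4, foreign purchases of domestic corporate bonds 302.2, borrowing by resident firms from foreign banks 365.6; capital account: acquisition of foreign patents and trademarks (non-produced assets) 53.9.)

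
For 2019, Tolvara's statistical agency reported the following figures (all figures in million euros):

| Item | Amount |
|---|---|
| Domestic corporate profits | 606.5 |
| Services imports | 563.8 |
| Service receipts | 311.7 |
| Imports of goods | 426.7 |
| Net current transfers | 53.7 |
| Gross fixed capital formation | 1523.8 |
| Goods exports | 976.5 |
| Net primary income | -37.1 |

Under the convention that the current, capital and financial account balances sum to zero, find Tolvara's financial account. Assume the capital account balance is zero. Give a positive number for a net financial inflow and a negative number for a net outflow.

Goods balance = 976.5 - 426.7 = 549.8
Services balance = 311.7 - 563.8 = -252.1
Trade balance (goods + services) = 549.8 + (-252.1) = 297.7
Net primary income = -37.1
Net secondary income = 53.7
Current account = 297.7 + (-37.1) + 53.7 = 314.3
Financial account = -(314.3) = -314.3

-314.3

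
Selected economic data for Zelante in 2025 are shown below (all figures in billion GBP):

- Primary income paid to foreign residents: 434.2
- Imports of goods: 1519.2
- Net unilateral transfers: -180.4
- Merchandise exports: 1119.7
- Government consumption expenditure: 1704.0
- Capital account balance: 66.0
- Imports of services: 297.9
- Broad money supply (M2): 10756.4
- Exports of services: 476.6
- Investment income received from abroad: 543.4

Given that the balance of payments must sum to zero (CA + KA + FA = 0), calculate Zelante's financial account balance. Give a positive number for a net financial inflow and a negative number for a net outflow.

226.0

Goods balance = 1119.7 - 1519.2 = -399.5
Services balance = 476.6 - 297.9 = 178.7
Trade balance (goods + services) = -399.5 + 178.7 = -220.8
Net primary income = 543.4 - 434.2 = 109.2
Net secondary income = -180.4
Current account = -220.8 + 109.2 + (-180.4) = -292.0
Financial account = -(-292.0 + 66.0) = 226.0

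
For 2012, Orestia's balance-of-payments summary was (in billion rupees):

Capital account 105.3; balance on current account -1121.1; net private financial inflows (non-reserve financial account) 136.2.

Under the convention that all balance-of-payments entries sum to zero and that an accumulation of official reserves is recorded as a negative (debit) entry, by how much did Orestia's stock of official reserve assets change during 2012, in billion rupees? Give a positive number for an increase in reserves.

Official reserve transactions balance = -((-1121.1) + 105.3 + 136.2) = 879.6
An accumulation of reserves is recorded as a debit (negative entry), so the change in the stock of reserves is the negative of that balance.
Change in official reserves = -(879.6) = -879.6

-879.6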